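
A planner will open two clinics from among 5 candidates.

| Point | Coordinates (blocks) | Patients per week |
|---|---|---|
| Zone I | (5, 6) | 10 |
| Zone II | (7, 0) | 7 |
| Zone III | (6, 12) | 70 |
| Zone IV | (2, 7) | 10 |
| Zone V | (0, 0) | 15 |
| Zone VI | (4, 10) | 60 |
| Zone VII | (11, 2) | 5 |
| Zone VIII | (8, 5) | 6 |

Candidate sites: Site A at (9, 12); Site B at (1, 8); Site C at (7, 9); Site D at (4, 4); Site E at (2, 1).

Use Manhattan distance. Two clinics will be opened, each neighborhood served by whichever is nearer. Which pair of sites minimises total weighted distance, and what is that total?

{Site C, Site E}, total 797

Evaluate every pair (each demand assigned to the nearer of the two):
  {Site C, Site E}: total = 797
  {Site C, Site D}: total = 844
  {Site B, Site C}: total = 873
  {Site A, Site D}: total = 894
  {Site A, Site B}: total = 931
  {Site A, Site E}: total = 955
  {Site A, Site C}: total = 958
  {Site B, Site E}: total = 1207
  {Site B, Site D}: total = 1224
  {Site D, Site E}: total = 1302
Best pair: {Site C, Site E} with total 797.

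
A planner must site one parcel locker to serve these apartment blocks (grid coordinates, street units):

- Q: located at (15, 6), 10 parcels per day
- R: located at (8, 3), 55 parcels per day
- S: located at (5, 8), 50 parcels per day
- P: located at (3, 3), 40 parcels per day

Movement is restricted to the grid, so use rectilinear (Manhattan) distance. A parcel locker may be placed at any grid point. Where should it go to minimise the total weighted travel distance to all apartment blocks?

Manhattan distance separates: Σwᵢ(|x−xᵢ|+|y−yᵢ|) = Σwᵢ|x−xᵢ| + Σwᵢ|y−yᵢ|, so x and y are optimised independently as 1-D weighted medians.
Total weight W = 155; half = 77.5.
x-coordinate, sorted with cumulative weight:
  x=3 (P, w=40) cum 40
  x=5 (S, w=50) cum 90  ← median
  x=8 (R, w=55) cum 145
  x=15 (Q, w=10) cum 155
⇒ x* = 5
y-coordinate, sorted with cumulative weight:
  y=3 (R, w=55) cum 55
  y=3 (P, w=40) cum 95  ← median
  y=6 (Q, w=10) cum 105
  y=8 (S, w=50) cum 155
⇒ y* = 3

(5, 3)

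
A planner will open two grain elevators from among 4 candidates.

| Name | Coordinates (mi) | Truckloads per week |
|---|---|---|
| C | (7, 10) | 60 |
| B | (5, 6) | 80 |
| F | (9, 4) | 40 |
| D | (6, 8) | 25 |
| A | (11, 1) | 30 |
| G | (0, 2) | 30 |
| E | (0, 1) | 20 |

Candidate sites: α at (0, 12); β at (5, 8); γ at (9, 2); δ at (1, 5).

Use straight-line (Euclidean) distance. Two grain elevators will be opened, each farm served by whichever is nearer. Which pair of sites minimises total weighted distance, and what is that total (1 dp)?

{β, γ}, total 908.1

Evaluate every pair (each demand assigned to the nearer of the two):
  {β, γ}: total = 908.1
  {β, δ}: total = 1034.9
  {α, β}: total = 1263.9
  {γ, δ}: total = 1268.6
  {α, γ}: total = 1655.2
  {α, δ}: total = 1735.4
Best pair: {β, γ} with total 908.1.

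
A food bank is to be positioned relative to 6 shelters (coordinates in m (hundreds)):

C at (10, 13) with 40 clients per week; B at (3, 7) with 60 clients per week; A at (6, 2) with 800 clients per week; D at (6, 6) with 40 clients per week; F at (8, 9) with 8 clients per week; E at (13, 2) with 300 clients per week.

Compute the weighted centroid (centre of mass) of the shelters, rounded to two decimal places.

The minimiser of Σwᵢ‖p−pᵢ‖² is the weighted centroid p* = (Σwᵢpᵢ)/(Σwᵢ).
Σwᵢ = 1248.
Σwᵢxᵢ = 40·10 + 60·3 + 800·6 + 40·6 + 8·8 + 300·13 = 9584.
Σwᵢyᵢ = 40·13 + 60·7 + 800·2 + 40·6 + 8·9 + 300·2 = 3452.
x* = 9584/1248 = 7.68, y* = 3452/1248 = 2.77.

(7.68, 2.77)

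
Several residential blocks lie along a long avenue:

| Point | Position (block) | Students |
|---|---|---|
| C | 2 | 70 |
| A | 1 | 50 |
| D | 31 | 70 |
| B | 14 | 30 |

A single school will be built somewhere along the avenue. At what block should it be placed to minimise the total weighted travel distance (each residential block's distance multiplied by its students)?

For a sum of weighted absolute distances on a line, the optimum is the weighted median (not the mean). Total weight W = 220; half-weight = 110.
Sort by position and accumulate weight:
  block 1 (A, w=50) → cum 50
  block 2 (C, w=70) → cum 120  ≥ 110 → median here
  block 14 (B, w=30) → cum 150
  block 31 (D, w=70) → cum 220
Optimal location: block 2.

x = 2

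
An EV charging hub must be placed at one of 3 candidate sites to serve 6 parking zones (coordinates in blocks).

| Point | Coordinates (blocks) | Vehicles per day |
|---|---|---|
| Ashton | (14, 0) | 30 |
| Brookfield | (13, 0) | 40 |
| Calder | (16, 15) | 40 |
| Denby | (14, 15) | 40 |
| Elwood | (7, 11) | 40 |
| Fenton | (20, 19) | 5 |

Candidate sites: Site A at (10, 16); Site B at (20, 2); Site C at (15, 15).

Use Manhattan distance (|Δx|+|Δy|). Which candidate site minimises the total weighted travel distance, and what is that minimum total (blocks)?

Total weighted distance at each candidate:
  Site A (10, 16): total = 2225
  Site B (20, 2): total = 3005
  Site C (15, 15): total = 1765
Minimum is at Site C with total 1765 blocks.

Site C, total 1765 blocks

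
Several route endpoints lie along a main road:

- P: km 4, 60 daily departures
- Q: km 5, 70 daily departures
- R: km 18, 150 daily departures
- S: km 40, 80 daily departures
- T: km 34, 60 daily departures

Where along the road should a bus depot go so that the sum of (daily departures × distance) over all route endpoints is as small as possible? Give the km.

x = 18

For a sum of weighted absolute distances on a line, the optimum is the weighted median (not the mean). Total weight W = 420; half-weight = 210.
Sort by position and accumulate weight:
  km 4 (P, w=60) → cum 60
  km 5 (Q, w=70) → cum 130
  km 18 (R, w=150) → cum 280  ≥ 210 → median here
  km 34 (T, w=60) → cum 340
  km 40 (S, w=80) → cum 420
Optimal location: km 18.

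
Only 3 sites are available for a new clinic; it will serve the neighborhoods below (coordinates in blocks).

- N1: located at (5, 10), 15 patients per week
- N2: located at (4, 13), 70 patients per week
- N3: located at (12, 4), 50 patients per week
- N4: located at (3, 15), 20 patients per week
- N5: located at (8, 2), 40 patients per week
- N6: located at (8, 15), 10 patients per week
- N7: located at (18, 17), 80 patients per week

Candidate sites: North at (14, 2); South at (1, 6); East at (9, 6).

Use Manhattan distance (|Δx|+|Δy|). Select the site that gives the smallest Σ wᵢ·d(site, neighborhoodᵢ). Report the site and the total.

East, total 3410 blocks

Total weighted distance at each candidate:
  North (14, 2): total = 4355
  South (1, 6): total = 4530
  East (9, 6): total = 3410
Minimum is at East with total 3410 blocks.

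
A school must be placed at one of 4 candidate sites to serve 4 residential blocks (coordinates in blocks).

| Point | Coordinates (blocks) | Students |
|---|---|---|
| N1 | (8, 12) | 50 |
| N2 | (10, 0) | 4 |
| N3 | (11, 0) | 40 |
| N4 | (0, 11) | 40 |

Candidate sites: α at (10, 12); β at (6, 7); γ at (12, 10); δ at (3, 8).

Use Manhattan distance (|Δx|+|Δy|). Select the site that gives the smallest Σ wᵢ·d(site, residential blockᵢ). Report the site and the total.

α, total 1108 blocks

Total weighted distance at each candidate:
  α (10, 12): total = 1108
  β (6, 7): total = 1274
  γ (12, 10): total = 1308
  δ (3, 8): total = 1390
Minimum is at α with total 1108 blocks.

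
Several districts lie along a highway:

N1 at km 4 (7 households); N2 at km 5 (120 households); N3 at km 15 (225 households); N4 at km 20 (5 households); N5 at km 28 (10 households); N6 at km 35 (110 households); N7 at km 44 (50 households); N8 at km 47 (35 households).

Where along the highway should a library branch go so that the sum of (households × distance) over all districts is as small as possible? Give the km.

x = 15

For a sum of weighted absolute distances on a line, the optimum is the weighted median (not the mean). Total weight W = 562; half-weight = 281.
Sort by position and accumulate weight:
  km 4 (N1, w=7) → cum 7
  km 5 (N2, w=120) → cum 127
  km 15 (N3, w=225) → cum 352  ≥ 281 → median here
  km 20 (N4, w=5) → cum 357
  km 28 (N5, w=10) → cum 367
  km 35 (N6, w=110) → cum 477
  km 44 (N7, w=50) → cum 527
  km 47 (N8, w=35) → cum 562
Optimal location: km 15.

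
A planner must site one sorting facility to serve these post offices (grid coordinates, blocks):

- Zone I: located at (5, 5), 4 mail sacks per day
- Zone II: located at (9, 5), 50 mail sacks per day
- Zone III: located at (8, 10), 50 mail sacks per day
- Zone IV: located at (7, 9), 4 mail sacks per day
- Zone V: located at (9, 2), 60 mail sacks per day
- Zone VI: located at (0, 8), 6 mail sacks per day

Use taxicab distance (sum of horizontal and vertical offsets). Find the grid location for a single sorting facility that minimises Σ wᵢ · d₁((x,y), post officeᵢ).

Manhattan distance separates: Σwᵢ(|x−xᵢ|+|y−yᵢ|) = Σwᵢ|x−xᵢ| + Σwᵢ|y−yᵢ|, so x and y are optimised independently as 1-D weighted medians.
Total weight W = 174; half = 87.
x-coordinate, sorted with cumulative weight:
  x=0 (Zone VI, w=6) cum 6
  x=5 (Zone I, w=4) cum 10
  x=7 (Zone IV, w=4) cum 14
  x=8 (Zone III, w=50) cum 64
  x=9 (Zone II, w=50) cum 114  ← median
  x=9 (Zone V, w=60) cum 174
⇒ x* = 9
y-coordinate, sorted with cumulative weight:
  y=2 (Zone V, w=60) cum 60
  y=5 (Zone I, w=4) cum 64
  y=5 (Zone II, w=50) cum 114  ← median
  y=8 (Zone VI, w=6) cum 120
  y=9 (Zone IV, w=4) cum 124
  y=10 (Zone III, w=50) cum 174
⇒ y* = 5

(9, 5)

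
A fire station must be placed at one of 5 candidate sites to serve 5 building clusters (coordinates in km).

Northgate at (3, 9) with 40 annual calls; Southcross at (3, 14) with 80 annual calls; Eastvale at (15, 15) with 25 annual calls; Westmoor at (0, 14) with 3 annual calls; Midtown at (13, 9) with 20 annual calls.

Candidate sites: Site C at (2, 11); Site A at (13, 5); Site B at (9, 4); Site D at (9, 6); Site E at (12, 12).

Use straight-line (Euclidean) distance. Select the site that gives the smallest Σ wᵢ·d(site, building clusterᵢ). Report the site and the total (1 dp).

Total weighted distance at each candidate:
  Site C (2, 11): total = 916.9
  Site A (13, 5): total = 1889.5
  Site B (9, 4): total = 1727.0
  Site D (9, 6): total = 1474.9
  Site E (12, 12): total = 1322.8
Minimum is at Site C with total 916.9 km.

Site C, total 916.9 km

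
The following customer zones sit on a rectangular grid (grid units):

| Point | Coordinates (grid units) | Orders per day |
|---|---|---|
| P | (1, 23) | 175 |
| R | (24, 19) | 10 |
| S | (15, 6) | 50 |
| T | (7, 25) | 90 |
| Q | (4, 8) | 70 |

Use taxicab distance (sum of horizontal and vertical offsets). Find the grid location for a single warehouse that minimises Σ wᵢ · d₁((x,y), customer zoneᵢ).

(4, 23)

Manhattan distance separates: Σwᵢ(|x−xᵢ|+|y−yᵢ|) = Σwᵢ|x−xᵢ| + Σwᵢ|y−yᵢ|, so x and y are optimised independently as 1-D weighted medians.
Total weight W = 395; half = 197.5.
x-coordinate, sorted with cumulative weight:
  x=1 (P, w=175) cum 175
  x=4 (Q, w=70) cum 245  ← median
  x=7 (T, w=90) cum 335
  x=15 (S, w=50) cum 385
  x=24 (R, w=10) cum 395
⇒ x* = 4
y-coordinate, sorted with cumulative weight:
  y=6 (S, w=50) cum 50
  y=8 (Q, w=70) cum 120
  y=19 (R, w=10) cum 130
  y=23 (P, w=175) cum 305  ← median
  y=25 (T, w=90) cum 395
⇒ y* = 23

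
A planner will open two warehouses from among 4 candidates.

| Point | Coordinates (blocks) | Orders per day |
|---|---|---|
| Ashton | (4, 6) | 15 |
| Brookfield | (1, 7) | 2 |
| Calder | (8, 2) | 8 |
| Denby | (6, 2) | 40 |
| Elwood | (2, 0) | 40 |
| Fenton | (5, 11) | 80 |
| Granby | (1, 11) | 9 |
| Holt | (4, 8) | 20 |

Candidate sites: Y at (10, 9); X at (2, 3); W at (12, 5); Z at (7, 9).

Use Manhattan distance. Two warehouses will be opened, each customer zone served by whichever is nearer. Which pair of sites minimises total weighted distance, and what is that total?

{X, Z}, total 933

Evaluate every pair (each demand assigned to the nearer of the two):
  {X, Z}: total = 933
  {Y, X}: total = 1242
  {W, Z}: total = 1514
  {Y, Z}: total = 1522
  {X, W}: total = 1562
  {Y, W}: total = 1972
Best pair: {X, Z} with total 933.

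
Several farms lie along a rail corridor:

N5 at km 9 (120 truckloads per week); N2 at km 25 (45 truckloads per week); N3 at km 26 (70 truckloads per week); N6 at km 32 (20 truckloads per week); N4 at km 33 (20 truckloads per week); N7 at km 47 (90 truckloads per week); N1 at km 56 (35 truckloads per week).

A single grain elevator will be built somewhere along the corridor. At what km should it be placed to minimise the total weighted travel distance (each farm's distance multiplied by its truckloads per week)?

x = 26

For a sum of weighted absolute distances on a line, the optimum is the weighted median (not the mean). Total weight W = 400; half-weight = 200.
Sort by position and accumulate weight:
  km 9 (N5, w=120) → cum 120
  km 25 (N2, w=45) → cum 165
  km 26 (N3, w=70) → cum 235  ≥ 200 → median here
  km 32 (N6, w=20) → cum 255
  km 33 (N4, w=20) → cum 275
  km 47 (N7, w=90) → cum 365
  km 56 (N1, w=35) → cum 400
Optimal location: km 26.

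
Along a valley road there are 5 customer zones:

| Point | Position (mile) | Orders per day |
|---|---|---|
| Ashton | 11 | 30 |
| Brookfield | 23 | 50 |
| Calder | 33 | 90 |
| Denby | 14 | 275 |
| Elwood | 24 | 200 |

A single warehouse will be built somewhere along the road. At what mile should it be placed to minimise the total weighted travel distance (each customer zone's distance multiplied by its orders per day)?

x = 23

For a sum of weighted absolute distances on a line, the optimum is the weighted median (not the mean). Total weight W = 645; half-weight = 322.5.
Sort by position and accumulate weight:
  mile 11 (Ashton, w=30) → cum 30
  mile 14 (Denby, w=275) → cum 305
  mile 23 (Brookfield, w=50) → cum 355  ≥ 322.5 → median here
  mile 24 (Elwood, w=200) → cum 555
  mile 33 (Calder, w=90) → cum 645
Optimal location: mile 23.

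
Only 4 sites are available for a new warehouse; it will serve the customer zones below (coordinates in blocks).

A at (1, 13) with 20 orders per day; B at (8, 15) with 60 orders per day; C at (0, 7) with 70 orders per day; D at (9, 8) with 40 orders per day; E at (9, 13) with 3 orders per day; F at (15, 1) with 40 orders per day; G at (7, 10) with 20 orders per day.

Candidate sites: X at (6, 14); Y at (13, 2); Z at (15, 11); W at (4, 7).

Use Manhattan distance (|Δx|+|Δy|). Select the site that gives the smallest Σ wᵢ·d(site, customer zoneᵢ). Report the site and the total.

Total weighted distance at each candidate:
  X (6, 14): total = 2562
  Y (13, 2): total = 3645
  Z (15, 11): total = 3274
  W (4, 7): total = 2253
Minimum is at W with total 2253 blocks.

W, total 2253 blocks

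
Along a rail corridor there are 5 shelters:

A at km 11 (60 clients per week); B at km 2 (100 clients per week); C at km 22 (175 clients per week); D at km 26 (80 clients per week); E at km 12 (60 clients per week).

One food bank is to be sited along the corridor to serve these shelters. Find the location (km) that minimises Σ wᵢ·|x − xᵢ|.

For a sum of weighted absolute distances on a line, the optimum is the weighted median (not the mean). Total weight W = 475; half-weight = 237.5.
Sort by position and accumulate weight:
  km 2 (B, w=100) → cum 100
  km 11 (A, w=60) → cum 160
  km 12 (E, w=60) → cum 220
  km 22 (C, w=175) → cum 395  ≥ 237.5 → median here
  km 26 (D, w=80) → cum 475
Optimal location: km 22.

x = 22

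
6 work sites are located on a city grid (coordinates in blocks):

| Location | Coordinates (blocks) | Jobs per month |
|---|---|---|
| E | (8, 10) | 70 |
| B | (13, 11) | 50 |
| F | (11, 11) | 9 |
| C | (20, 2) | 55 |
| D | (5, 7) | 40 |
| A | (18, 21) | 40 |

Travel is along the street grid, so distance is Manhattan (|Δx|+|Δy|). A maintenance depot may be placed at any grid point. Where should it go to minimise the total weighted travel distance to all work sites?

(13, 10)

Manhattan distance separates: Σwᵢ(|x−xᵢ|+|y−yᵢ|) = Σwᵢ|x−xᵢ| + Σwᵢ|y−yᵢ|, so x and y are optimised independently as 1-D weighted medians.
Total weight W = 264; half = 132.
x-coordinate, sorted with cumulative weight:
  x=5 (D, w=40) cum 40
  x=8 (E, w=70) cum 110
  x=11 (F, w=9) cum 119
  x=13 (B, w=50) cum 169  ← median
  x=18 (A, w=40) cum 209
  x=20 (C, w=55) cum 264
⇒ x* = 13
y-coordinate, sorted with cumulative weight:
  y=2 (C, w=55) cum 55
  y=7 (D, w=40) cum 95
  y=10 (E, w=70) cum 165  ← median
  y=11 (B, w=50) cum 215
  y=11 (F, w=9) cum 224
  y=21 (A, w=40) cum 264
⇒ y* = 10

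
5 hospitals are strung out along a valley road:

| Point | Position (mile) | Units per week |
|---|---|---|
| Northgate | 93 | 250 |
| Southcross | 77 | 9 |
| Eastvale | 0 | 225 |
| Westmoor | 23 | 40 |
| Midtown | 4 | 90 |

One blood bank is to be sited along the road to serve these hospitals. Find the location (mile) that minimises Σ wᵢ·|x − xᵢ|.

For a sum of weighted absolute distances on a line, the optimum is the weighted median (not the mean). Total weight W = 614; half-weight = 307.
Sort by position and accumulate weight:
  mile 0 (Eastvale, w=225) → cum 225
  mile 4 (Midtown, w=90) → cum 315  ≥ 307 → median here
  mile 23 (Westmoor, w=40) → cum 355
  mile 77 (Southcross, w=9) → cum 364
  mile 93 (Northgate, w=250) → cum 614
Optimal location: mile 4.

x = 4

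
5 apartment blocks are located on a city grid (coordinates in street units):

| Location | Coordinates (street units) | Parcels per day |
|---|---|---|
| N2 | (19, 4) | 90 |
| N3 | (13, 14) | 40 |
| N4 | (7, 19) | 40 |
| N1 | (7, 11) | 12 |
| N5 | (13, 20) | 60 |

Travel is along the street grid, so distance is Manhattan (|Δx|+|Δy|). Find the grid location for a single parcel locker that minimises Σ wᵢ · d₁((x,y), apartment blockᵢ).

Manhattan distance separates: Σwᵢ(|x−xᵢ|+|y−yᵢ|) = Σwᵢ|x−xᵢ| + Σwᵢ|y−yᵢ|, so x and y are optimised independently as 1-D weighted medians.
Total weight W = 242; half = 121.
x-coordinate, sorted with cumulative weight:
  x=7 (N4, w=40) cum 40
  x=7 (N1, w=12) cum 52
  x=13 (N3, w=40) cum 92
  x=13 (N5, w=60) cum 152  ← median
  x=19 (N2, w=90) cum 242
⇒ x* = 13
y-coordinate, sorted with cumulative weight:
  y=4 (N2, w=90) cum 90
  y=11 (N1, w=12) cum 102
  y=14 (N3, w=40) cum 142  ← median
  y=19 (N4, w=40) cum 182
  y=20 (N5, w=60) cum 242
⇒ y* = 14

(13, 14)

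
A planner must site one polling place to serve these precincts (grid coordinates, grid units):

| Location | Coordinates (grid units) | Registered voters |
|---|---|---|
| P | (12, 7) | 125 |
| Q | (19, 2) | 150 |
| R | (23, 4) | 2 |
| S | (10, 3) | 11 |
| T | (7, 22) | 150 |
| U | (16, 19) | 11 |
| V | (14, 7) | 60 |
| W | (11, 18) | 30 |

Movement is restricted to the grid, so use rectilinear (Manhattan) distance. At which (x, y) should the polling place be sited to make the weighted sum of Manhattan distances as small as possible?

Manhattan distance separates: Σwᵢ(|x−xᵢ|+|y−yᵢ|) = Σwᵢ|x−xᵢ| + Σwᵢ|y−yᵢ|, so x and y are optimised independently as 1-D weighted medians.
Total weight W = 539; half = 269.5.
x-coordinate, sorted with cumulative weight:
  x=7 (T, w=150) cum 150
  x=10 (S, w=11) cum 161
  x=11 (W, w=30) cum 191
  x=12 (P, w=125) cum 316  ← median
  x=14 (V, w=60) cum 376
  x=16 (U, w=11) cum 387
  x=19 (Q, w=150) cum 537
  x=23 (R, w=2) cum 539
⇒ x* = 12
y-coordinate, sorted with cumulative weight:
  y=2 (Q, w=150) cum 150
  y=3 (S, w=11) cum 161
  y=4 (R, w=2) cum 163
  y=7 (P, w=125) cum 288  ← median
  y=7 (V, w=60) cum 348
  y=18 (W, w=30) cum 378
  y=19 (U, w=11) cum 389
  y=22 (T, w=150) cum 539
⇒ y* = 7

(12, 7)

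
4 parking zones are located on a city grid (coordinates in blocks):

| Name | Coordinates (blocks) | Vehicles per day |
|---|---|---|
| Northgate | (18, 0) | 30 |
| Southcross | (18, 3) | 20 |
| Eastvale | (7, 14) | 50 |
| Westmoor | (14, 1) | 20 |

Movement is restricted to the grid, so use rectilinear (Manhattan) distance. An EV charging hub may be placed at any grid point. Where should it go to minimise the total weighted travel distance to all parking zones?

Manhattan distance separates: Σwᵢ(|x−xᵢ|+|y−yᵢ|) = Σwᵢ|x−xᵢ| + Σwᵢ|y−yᵢ|, so x and y are optimised independently as 1-D weighted medians.
Total weight W = 120; half = 60.
x-coordinate, sorted with cumulative weight:
  x=7 (Eastvale, w=50) cum 50
  x=14 (Westmoor, w=20) cum 70  ← median
  x=18 (Northgate, w=30) cum 100
  x=18 (Southcross, w=20) cum 120
⇒ x* = 14
y-coordinate, sorted with cumulative weight:
  y=0 (Northgate, w=30) cum 30
  y=1 (Westmoor, w=20) cum 50
  y=3 (Southcross, w=20) cum 70  ← median
  y=14 (Eastvale, w=50) cum 120
⇒ y* = 3

(14, 3)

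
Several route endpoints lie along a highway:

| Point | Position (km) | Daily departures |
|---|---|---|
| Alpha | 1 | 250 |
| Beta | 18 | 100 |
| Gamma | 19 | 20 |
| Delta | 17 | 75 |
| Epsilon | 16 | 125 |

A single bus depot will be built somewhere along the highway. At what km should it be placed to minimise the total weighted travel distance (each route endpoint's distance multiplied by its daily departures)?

For a sum of weighted absolute distances on a line, the optimum is the weighted median (not the mean). Total weight W = 570; half-weight = 285.
Sort by position and accumulate weight:
  km 1 (Alpha, w=250) → cum 250
  km 16 (Epsilon, w=125) → cum 375  ≥ 285 → median here
  km 17 (Delta, w=75) → cum 450
  km 18 (Beta, w=100) → cum 550
  km 19 (Gamma, w=20) → cum 570
Optimal location: km 16.

x = 16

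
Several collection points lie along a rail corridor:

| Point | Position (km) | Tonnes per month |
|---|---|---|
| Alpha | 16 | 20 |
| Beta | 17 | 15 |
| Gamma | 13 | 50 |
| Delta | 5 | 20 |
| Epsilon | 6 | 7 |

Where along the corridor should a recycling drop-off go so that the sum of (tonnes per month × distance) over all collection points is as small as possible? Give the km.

x = 13

For a sum of weighted absolute distances on a line, the optimum is the weighted median (not the mean). Total weight W = 112; half-weight = 56.
Sort by position and accumulate weight:
  km 5 (Delta, w=20) → cum 20
  km 6 (Epsilon, w=7) → cum 27
  km 13 (Gamma, w=50) → cum 77  ≥ 56 → median here
  km 16 (Alpha, w=20) → cum 97
  km 17 (Beta, w=15) → cum 112
Optimal location: km 13.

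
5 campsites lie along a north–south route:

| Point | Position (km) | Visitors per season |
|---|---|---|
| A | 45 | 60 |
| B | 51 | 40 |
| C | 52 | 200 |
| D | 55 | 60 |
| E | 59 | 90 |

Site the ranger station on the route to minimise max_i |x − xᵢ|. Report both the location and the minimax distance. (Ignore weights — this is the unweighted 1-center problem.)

The 1-center on a line is the midpoint of the two extreme points: leftmost at 45, rightmost at 59.
Optimal location = (45 + 59)/2 = 52; maximum distance = (59 − 45)/2 = 7.

location 52, max distance 7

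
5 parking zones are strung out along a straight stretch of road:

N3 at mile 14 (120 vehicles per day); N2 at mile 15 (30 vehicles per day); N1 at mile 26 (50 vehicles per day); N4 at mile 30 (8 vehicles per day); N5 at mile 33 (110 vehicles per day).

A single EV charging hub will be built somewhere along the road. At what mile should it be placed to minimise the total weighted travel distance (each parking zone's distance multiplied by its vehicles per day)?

x = 26

For a sum of weighted absolute distances on a line, the optimum is the weighted median (not the mean). Total weight W = 318; half-weight = 159.
Sort by position and accumulate weight:
  mile 14 (N3, w=120) → cum 120
  mile 15 (N2, w=30) → cum 150
  mile 26 (N1, w=50) → cum 200  ≥ 159 → median here
  mile 30 (N4, w=8) → cum 208
  mile 33 (N5, w=110) → cum 318
Optimal location: mile 26.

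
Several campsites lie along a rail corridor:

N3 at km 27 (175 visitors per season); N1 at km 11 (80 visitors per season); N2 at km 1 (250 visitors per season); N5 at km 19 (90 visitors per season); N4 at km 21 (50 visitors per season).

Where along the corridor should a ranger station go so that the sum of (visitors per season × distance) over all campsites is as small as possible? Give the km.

x = 11

For a sum of weighted absolute distances on a line, the optimum is the weighted median (not the mean). Total weight W = 645; half-weight = 322.5.
Sort by position and accumulate weight:
  km 1 (N2, w=250) → cum 250
  km 11 (N1, w=80) → cum 330  ≥ 322.5 → median here
  km 19 (N5, w=90) → cum 420
  km 21 (N4, w=50) → cum 470
  km 27 (N3, w=175) → cum 645
Optimal location: km 11.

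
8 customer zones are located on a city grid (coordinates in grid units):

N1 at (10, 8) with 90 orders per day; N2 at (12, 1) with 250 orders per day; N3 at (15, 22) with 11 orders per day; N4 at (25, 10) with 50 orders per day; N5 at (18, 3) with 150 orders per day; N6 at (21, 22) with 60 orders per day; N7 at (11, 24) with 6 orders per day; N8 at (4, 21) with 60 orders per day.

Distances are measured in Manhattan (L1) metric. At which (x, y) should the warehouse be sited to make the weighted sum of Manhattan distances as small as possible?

(12, 3)

Manhattan distance separates: Σwᵢ(|x−xᵢ|+|y−yᵢ|) = Σwᵢ|x−xᵢ| + Σwᵢ|y−yᵢ|, so x and y are optimised independently as 1-D weighted medians.
Total weight W = 677; half = 338.5.
x-coordinate, sorted with cumulative weight:
  x=4 (N8, w=60) cum 60
  x=10 (N1, w=90) cum 150
  x=11 (N7, w=6) cum 156
  x=12 (N2, w=250) cum 406  ← median
  x=15 (N3, w=11) cum 417
  x=18 (N5, w=150) cum 567
  x=21 (N6, w=60) cum 627
  x=25 (N4, w=50) cum 677
⇒ x* = 12
y-coordinate, sorted with cumulative weight:
  y=1 (N2, w=250) cum 250
  y=3 (N5, w=150) cum 400  ← median
  y=8 (N1, w=90) cum 490
  y=10 (N4, w=50) cum 540
  y=21 (N8, w=60) cum 600
  y=22 (N3, w=11) cum 611
  y=22 (N6, w=60) cum 671
  y=24 (N7, w=6) cum 677
⇒ y* = 3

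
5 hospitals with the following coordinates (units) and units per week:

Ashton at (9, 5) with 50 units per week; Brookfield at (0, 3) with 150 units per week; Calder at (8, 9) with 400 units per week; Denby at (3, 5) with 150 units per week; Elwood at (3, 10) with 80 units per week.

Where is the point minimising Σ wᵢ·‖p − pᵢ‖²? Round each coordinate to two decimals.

(5.23, 7.05)

The minimiser of Σwᵢ‖p−pᵢ‖² is the weighted centroid p* = (Σwᵢpᵢ)/(Σwᵢ).
Σwᵢ = 830.
Σwᵢxᵢ = 50·9 + 150·0 + 400·8 + 150·3 + 80·3 = 4340.
Σwᵢyᵢ = 50·5 + 150·3 + 400·9 + 150·5 + 80·10 = 5850.
x* = 4340/830 = 5.23, y* = 5850/830 = 7.05.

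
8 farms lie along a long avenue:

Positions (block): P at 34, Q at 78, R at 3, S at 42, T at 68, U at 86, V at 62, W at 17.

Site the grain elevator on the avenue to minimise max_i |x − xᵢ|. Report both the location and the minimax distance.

The 1-center on a line is the midpoint of the two extreme points: leftmost at 3, rightmost at 86.
Optimal location = (3 + 86)/2 = 44.5; maximum distance = (86 − 3)/2 = 41.5.

location 44.5, max distance 41.5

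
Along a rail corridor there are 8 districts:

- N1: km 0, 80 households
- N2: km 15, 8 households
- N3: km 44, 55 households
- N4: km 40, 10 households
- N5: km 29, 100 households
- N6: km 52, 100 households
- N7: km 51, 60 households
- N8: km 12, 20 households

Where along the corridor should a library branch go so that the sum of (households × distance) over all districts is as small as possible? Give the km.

x = 40

For a sum of weighted absolute distances on a line, the optimum is the weighted median (not the mean). Total weight W = 433; half-weight = 216.5.
Sort by position and accumulate weight:
  km 0 (N1, w=80) → cum 80
  km 12 (N8, w=20) → cum 100
  km 15 (N2, w=8) → cum 108
  km 29 (N5, w=100) → cum 208
  km 40 (N4, w=10) → cum 218  ≥ 216.5 → median here
  km 44 (N3, w=55) → cum 273
  km 51 (N7, w=60) → cum 333
  km 52 (N6, w=100) → cum 433
Optimal location: km 40.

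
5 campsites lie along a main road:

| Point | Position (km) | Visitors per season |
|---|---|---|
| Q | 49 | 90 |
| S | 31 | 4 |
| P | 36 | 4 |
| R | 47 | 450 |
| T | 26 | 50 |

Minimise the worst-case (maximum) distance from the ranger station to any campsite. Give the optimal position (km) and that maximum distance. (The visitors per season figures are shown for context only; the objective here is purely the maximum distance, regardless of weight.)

The 1-center on a line is the midpoint of the two extreme points: leftmost at 26, rightmost at 49.
Optimal location = (26 + 49)/2 = 37.5; maximum distance = (49 − 26)/2 = 11.5.

location 37.5, max distance 11.5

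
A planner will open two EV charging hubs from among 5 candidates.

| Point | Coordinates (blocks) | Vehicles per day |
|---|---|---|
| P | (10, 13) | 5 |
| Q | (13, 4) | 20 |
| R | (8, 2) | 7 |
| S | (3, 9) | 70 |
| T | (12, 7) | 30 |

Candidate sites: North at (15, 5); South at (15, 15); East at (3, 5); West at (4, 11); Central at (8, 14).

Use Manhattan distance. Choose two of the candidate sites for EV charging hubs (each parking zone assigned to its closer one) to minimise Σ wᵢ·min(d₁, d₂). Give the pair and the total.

{North, West}, total 530

Evaluate every pair (each demand assigned to the nearer of the two):
  {North, West}: total = 530
  {North, East}: total = 611
  {East, West}: total = 856
  {East, Central}: total = 901
  {South, East}: total = 921
  {South, West}: total = 926
  {West, Central}: total = 939
  {North, Central}: total = 995
  {South, Central}: total = 1389
  {North, South}: total = 1435
Best pair: {North, West} with total 530.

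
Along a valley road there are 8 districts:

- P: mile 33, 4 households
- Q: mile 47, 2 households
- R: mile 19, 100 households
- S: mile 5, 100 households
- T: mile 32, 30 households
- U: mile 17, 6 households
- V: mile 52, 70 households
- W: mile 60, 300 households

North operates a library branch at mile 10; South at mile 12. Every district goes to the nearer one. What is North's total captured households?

The indifferent point is the midpoint (10+12)/2 = 11; districts left of it (closer to North at 10) go to North, those right go to South.
  S at 5 (w=100) → North
  U at 17 (w=6) → South
  R at 19 (w=100) → South
  T at 32 (w=30) → South
  P at 33 (w=4) → South
  Q at 47 (w=2) → South
  V at 52 (w=70) → South
  W at 60 (w=300) → South
North captures 100; South captures 512.

100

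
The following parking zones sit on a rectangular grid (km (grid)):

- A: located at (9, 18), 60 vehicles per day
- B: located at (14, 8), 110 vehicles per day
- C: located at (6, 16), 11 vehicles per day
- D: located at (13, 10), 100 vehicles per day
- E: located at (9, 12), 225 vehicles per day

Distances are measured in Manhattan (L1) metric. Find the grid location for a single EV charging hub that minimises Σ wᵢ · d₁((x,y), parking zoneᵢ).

(9, 12)

Manhattan distance separates: Σwᵢ(|x−xᵢ|+|y−yᵢ|) = Σwᵢ|x−xᵢ| + Σwᵢ|y−yᵢ|, so x and y are optimised independently as 1-D weighted medians.
Total weight W = 506; half = 253.
x-coordinate, sorted with cumulative weight:
  x=6 (C, w=11) cum 11
  x=9 (A, w=60) cum 71
  x=9 (E, w=225) cum 296  ← median
  x=13 (D, w=100) cum 396
  x=14 (B, w=110) cum 506
⇒ x* = 9
y-coordinate, sorted with cumulative weight:
  y=8 (B, w=110) cum 110
  y=10 (D, w=100) cum 210
  y=12 (E, w=225) cum 435  ← median
  y=16 (C, w=11) cum 446
  y=18 (A, w=60) cum 506
⇒ y* = 12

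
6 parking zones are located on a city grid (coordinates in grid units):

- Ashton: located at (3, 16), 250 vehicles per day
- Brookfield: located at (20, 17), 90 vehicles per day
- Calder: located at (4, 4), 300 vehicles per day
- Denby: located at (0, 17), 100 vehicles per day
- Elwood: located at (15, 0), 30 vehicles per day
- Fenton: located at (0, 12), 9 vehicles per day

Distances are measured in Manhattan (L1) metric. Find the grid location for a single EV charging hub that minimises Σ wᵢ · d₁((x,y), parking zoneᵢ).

(4, 16)

Manhattan distance separates: Σwᵢ(|x−xᵢ|+|y−yᵢ|) = Σwᵢ|x−xᵢ| + Σwᵢ|y−yᵢ|, so x and y are optimised independently as 1-D weighted medians.
Total weight W = 779; half = 389.5.
x-coordinate, sorted with cumulative weight:
  x=0 (Denby, w=100) cum 100
  x=0 (Fenton, w=9) cum 109
  x=3 (Ashton, w=250) cum 359
  x=4 (Calder, w=300) cum 659  ← median
  x=15 (Elwood, w=30) cum 689
  x=20 (Brookfield, w=90) cum 779
⇒ x* = 4
y-coordinate, sorted with cumulative weight:
  y=0 (Elwood, w=30) cum 30
  y=4 (Calder, w=300) cum 330
  y=12 (Fenton, w=9) cum 339
  y=16 (Ashton, w=250) cum 589  ← median
  y=17 (Brookfield, w=90) cum 679
  y=17 (Denby, w=100) cum 779
⇒ y* = 16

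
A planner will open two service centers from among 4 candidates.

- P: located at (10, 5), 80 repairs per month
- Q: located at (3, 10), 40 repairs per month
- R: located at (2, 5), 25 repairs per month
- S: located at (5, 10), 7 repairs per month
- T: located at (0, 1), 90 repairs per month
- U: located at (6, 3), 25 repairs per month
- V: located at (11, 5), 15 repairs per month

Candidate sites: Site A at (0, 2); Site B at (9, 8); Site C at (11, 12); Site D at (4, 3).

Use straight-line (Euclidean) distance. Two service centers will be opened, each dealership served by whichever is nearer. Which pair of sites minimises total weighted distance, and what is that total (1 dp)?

{Site A, Site B}, total 917.3

Evaluate every pair (each demand assigned to the nearer of the two):
  {Site A, Site B}: total = 917.3
  {Site B, Site D}: total = 1114.6
  {Site A, Site D}: total = 1158.2
  {Site A, Site C}: total = 1377.0
  {Site C, Site D}: total = 1461.3
  {Site B, Site C}: total = 1953.7
Best pair: {Site A, Site B} with total 917.3.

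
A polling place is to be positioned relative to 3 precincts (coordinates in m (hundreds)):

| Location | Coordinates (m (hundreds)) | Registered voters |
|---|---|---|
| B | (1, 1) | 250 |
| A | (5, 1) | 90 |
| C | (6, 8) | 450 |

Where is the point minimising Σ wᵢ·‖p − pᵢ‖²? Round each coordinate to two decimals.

The minimiser of Σwᵢ‖p−pᵢ‖² is the weighted centroid p* = (Σwᵢpᵢ)/(Σwᵢ).
Σwᵢ = 790.
Σwᵢxᵢ = 250·1 + 90·5 + 450·6 = 3400.
Σwᵢyᵢ = 250·1 + 90·1 + 450·8 = 3940.
x* = 3400/790 = 4.30, y* = 3940/790 = 4.99.

(4.30, 4.99)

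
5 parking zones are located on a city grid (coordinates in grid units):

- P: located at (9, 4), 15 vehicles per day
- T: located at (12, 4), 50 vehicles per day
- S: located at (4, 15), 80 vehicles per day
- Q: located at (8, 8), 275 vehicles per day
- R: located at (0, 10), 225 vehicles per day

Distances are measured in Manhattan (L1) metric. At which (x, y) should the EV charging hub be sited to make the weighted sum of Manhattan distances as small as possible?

Manhattan distance separates: Σwᵢ(|x−xᵢ|+|y−yᵢ|) = Σwᵢ|x−xᵢ| + Σwᵢ|y−yᵢ|, so x and y are optimised independently as 1-D weighted medians.
Total weight W = 645; half = 322.5.
x-coordinate, sorted with cumulative weight:
  x=0 (R, w=225) cum 225
  x=4 (S, w=80) cum 305
  x=8 (Q, w=275) cum 580  ← median
  x=9 (P, w=15) cum 595
  x=12 (T, w=50) cum 645
⇒ x* = 8
y-coordinate, sorted with cumulative weight:
  y=4 (P, w=15) cum 15
  y=4 (T, w=50) cum 65
  y=8 (Q, w=275) cum 340  ← median
  y=10 (R, w=225) cum 565
  y=15 (S, w=80) cum 645
⇒ y* = 8

(8, 8)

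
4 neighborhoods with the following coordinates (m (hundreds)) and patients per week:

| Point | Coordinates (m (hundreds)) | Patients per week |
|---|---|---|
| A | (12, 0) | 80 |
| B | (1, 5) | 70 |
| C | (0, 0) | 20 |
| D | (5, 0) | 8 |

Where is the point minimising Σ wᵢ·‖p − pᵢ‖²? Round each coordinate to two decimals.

The minimiser of Σwᵢ‖p−pᵢ‖² is the weighted centroid p* = (Σwᵢpᵢ)/(Σwᵢ).
Σwᵢ = 178.
Σwᵢxᵢ = 80·12 + 70·1 + 20·0 + 8·5 = 1070.
Σwᵢyᵢ = 80·0 + 70·5 + 20·0 + 8·0 = 350.
x* = 1070/178 = 6.01, y* = 350/178 = 1.97.

(6.01, 1.97)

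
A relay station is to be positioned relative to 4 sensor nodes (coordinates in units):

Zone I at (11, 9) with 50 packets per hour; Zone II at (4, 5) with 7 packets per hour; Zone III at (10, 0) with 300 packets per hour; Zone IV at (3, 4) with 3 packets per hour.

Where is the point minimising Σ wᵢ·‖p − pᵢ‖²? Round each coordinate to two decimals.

(9.96, 1.38)

The minimiser of Σwᵢ‖p−pᵢ‖² is the weighted centroid p* = (Σwᵢpᵢ)/(Σwᵢ).
Σwᵢ = 360.
Σwᵢxᵢ = 50·11 + 7·4 + 300·10 + 3·3 = 3587.
Σwᵢyᵢ = 50·9 + 7·5 + 300·0 + 3·4 = 497.
x* = 3587/360 = 9.96, y* = 497/360 = 1.38.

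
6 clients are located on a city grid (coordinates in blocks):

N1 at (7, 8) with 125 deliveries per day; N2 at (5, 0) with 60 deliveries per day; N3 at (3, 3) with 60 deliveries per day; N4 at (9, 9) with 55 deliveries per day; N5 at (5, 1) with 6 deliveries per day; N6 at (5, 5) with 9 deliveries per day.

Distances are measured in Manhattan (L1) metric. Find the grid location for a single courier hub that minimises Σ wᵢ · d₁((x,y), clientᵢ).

Manhattan distance separates: Σwᵢ(|x−xᵢ|+|y−yᵢ|) = Σwᵢ|x−xᵢ| + Σwᵢ|y−yᵢ|, so x and y are optimised independently as 1-D weighted medians.
Total weight W = 315; half = 157.5.
x-coordinate, sorted with cumulative weight:
  x=3 (N3, w=60) cum 60
  x=5 (N2, w=60) cum 120
  x=5 (N5, w=6) cum 126
  x=5 (N6, w=9) cum 135
  x=7 (N1, w=125) cum 260  ← median
  x=9 (N4, w=55) cum 315
⇒ x* = 7
y-coordinate, sorted with cumulative weight:
  y=0 (N2, w=60) cum 60
  y=1 (N5, w=6) cum 66
  y=3 (N3, w=60) cum 126
  y=5 (N6, w=9) cum 135
  y=8 (N1, w=125) cum 260  ← median
  y=9 (N4, w=55) cum 315
⇒ y* = 8

(7, 8)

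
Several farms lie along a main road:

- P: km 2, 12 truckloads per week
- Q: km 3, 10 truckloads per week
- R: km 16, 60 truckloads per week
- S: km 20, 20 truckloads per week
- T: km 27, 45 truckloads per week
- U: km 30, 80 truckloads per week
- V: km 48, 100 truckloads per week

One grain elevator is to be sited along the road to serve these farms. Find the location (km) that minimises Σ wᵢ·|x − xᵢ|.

x = 30

For a sum of weighted absolute distances on a line, the optimum is the weighted median (not the mean). Total weight W = 327; half-weight = 163.5.
Sort by position and accumulate weight:
  km 2 (P, w=12) → cum 12
  km 3 (Q, w=10) → cum 22
  km 16 (R, w=60) → cum 82
  km 20 (S, w=20) → cum 102
  km 27 (T, w=45) → cum 147
  km 30 (U, w=80) → cum 227  ≥ 163.5 → median here
  km 48 (V, w=100) → cum 327
Optimal location: km 30.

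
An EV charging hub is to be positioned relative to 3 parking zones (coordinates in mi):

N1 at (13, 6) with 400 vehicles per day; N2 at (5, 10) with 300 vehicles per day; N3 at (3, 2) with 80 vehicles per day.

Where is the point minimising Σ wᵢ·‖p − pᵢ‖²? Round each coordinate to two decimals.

The minimiser of Σwᵢ‖p−pᵢ‖² is the weighted centroid p* = (Σwᵢpᵢ)/(Σwᵢ).
Σwᵢ = 780.
Σwᵢxᵢ = 400·13 + 300·5 + 80·3 = 6940.
Σwᵢyᵢ = 400·6 + 300·10 + 80·2 = 5560.
x* = 6940/780 = 8.90, y* = 5560/780 = 7.13.

(8.90, 7.13)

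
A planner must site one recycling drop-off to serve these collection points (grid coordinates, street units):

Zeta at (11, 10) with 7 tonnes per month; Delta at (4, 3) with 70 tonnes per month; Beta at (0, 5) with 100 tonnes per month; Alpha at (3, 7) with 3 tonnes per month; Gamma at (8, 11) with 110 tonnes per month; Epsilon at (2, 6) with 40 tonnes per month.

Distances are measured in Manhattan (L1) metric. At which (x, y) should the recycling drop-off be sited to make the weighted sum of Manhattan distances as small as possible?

Manhattan distance separates: Σwᵢ(|x−xᵢ|+|y−yᵢ|) = Σwᵢ|x−xᵢ| + Σwᵢ|y−yᵢ|, so x and y are optimised independently as 1-D weighted medians.
Total weight W = 330; half = 165.
x-coordinate, sorted with cumulative weight:
  x=0 (Beta, w=100) cum 100
  x=2 (Epsilon, w=40) cum 140
  x=3 (Alpha, w=3) cum 143
  x=4 (Delta, w=70) cum 213  ← median
  x=8 (Gamma, w=110) cum 323
  x=11 (Zeta, w=7) cum 330
⇒ x* = 4
y-coordinate, sorted with cumulative weight:
  y=3 (Delta, w=70) cum 70
  y=5 (Beta, w=100) cum 170  ← median
  y=6 (Epsilon, w=40) cum 210
  y=7 (Alpha, w=3) cum 213
  y=10 (Zeta, w=7) cum 220
  y=11 (Gamma, w=110) cum 330
⇒ y* = 5

(4, 5)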